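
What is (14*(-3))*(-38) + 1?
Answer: 1597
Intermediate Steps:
(14*(-3))*(-38) + 1 = -42*(-38) + 1 = 1596 + 1 = 1597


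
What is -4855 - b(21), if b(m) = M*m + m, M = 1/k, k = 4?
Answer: -19525/4 ≈ -4881.3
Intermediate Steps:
M = ¼ (M = 1/4 = ¼ ≈ 0.25000)
b(m) = 5*m/4 (b(m) = m/4 + m = 5*m/4)
-4855 - b(21) = -4855 - 5*21/4 = -4855 - 1*105/4 = -4855 - 105/4 = -19525/4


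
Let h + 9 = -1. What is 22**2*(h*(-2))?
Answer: 9680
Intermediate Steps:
h = -10 (h = -9 - 1 = -10)
22**2*(h*(-2)) = 22**2*(-10*(-2)) = 484*20 = 9680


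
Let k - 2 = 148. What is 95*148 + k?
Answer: 14210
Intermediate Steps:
k = 150 (k = 2 + 148 = 150)
95*148 + k = 95*148 + 150 = 14060 + 150 = 14210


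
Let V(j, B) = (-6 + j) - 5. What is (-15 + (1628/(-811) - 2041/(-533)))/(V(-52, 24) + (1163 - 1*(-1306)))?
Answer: -73031/13333651 ≈ -0.0054772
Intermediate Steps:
V(j, B) = -11 + j
(-15 + (1628/(-811) - 2041/(-533)))/(V(-52, 24) + (1163 - 1*(-1306))) = (-15 + (1628/(-811) - 2041/(-533)))/((-11 - 52) + (1163 - 1*(-1306))) = (-15 + (1628*(-1/811) - 2041*(-1/533)))/(-63 + (1163 + 1306)) = (-15 + (-1628/811 + 157/41))/(-63 + 2469) = (-15 + 60579/33251)/2406 = -438186/33251*1/2406 = -73031/13333651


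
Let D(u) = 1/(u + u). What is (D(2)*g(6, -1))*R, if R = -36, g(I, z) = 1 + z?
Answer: 0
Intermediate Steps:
D(u) = 1/(2*u)
(D(2)*g(6, -1))*R = (((½)/2)*(1 - 1))*(-36) = (((½)*(½))*0)*(-36) = ((¼)*0)*(-36) = 0*(-36) = 0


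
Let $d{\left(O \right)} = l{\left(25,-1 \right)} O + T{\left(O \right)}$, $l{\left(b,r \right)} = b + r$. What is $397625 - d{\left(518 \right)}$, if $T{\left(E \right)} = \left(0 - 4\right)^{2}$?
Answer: $385177$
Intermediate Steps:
$T{\left(E \right)} = 16$ ($T{\left(E \right)} = \left(-4\right)^{2} = 16$)
$d{\left(O \right)} = 16 + 24 O$ ($d{\left(O \right)} = \left(25 - 1\right) O + 16 = 24 O + 16 = 16 + 24 O$)
$397625 - d{\left(518 \right)} = 397625 - \left(16 + 24 \cdot 518\right) = 397625 - \left(16 + 12432\right) = 397625 - 12448 = 385177$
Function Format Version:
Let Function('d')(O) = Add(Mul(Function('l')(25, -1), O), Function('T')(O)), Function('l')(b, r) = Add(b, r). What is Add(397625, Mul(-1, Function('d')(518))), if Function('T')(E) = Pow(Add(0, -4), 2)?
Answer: 385177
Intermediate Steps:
Function('T')(E) = 16 (Function('T')(E) = Pow(-4, 2) = 16)
Function('d')(O) = Add(16, Mul(24, O)) (Function('d')(O) = Add(Mul(Add(25, -1), O), 16) = Add(Mul(24, O), 16) = Add(16, Mul(24, O)))
Add(397625, Mul(-1, Function('d')(518))) = Add(397625, Mul(-1, Add(16, Mul(24, 518)))) = Add(397625, Mul(-1, Add(16, 12432))) = Add(397625, Mul(-1, 12448)) = Add(397625, -12448) = 385177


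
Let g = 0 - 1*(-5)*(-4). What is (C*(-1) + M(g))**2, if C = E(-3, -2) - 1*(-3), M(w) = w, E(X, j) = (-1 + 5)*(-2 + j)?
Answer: 49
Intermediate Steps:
g = -20 (g = 0 + 5*(-4) = 0 - 20 = -20)
E(X, j) = -8 + 4*j (E(X, j) = 4*(-2 + j) = -8 + 4*j)
C = -13 (C = (-8 + 4*(-2)) - 1*(-3) = (-8 - 8) + 3 = -16 + 3 = -13)
(C*(-1) + M(g))**2 = (-13*(-1) - 20)**2 = (13 - 20)**2 = (-7)**2 = 49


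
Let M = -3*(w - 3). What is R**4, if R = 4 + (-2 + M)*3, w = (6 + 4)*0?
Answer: 390625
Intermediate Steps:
w = 0 (w = 10*0 = 0)
M = 9 (M = -3*(0 - 3) = -3*(-3) = 9)
R = 25 (R = 4 + (-2 + 9)*3 = 4 + 7*3 = 4 + 21 = 25)
R**4 = 25**4 = 390625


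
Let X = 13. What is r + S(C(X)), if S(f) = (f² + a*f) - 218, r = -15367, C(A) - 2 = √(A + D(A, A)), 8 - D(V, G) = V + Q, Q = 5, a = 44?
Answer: -15490 + 48*√3 ≈ -15407.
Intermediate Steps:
D(V, G) = 3 - V (D(V, G) = 8 - (V + 5) = 8 - (5 + V) = 8 + (-5 - V) = 3 - V)
C(A) = 2 + √3 (C(A) = 2 + √(A + (3 - A)) = 2 + √3)
S(f) = -218 + f² + 44*f (S(f) = (f² + 44*f) - 218 = -218 + f² + 44*f)
r + S(C(X)) = -15367 + (-218 + (2 + √3)² + 44*(2 + √3)) = -15367 + (-218 + (2 + √3)² + (88 + 44*√3)) = -15367 + (-130 + (2 + √3)² + 44*√3) = -15497 + (2 + √3)² + 44*√3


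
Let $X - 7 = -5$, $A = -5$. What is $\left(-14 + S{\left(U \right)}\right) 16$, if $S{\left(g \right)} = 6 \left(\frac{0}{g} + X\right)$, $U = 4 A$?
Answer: $-32$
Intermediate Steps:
$X = 2$ ($X = 7 - 5 = 2$)
$U = -20$ ($U = 4 \left(-5\right) = -20$)
$S{\left(g \right)} = 12$ ($S{\left(g \right)} = 6 \left(\frac{0}{g} + 2\right) = 6 \left(0 + 2\right) = 6 \cdot 2 = 12$)
$\left(-14 + S{\left(U \right)}\right) 16 = \left(-14 + 12\right) 16 = \left(-2\right) 16 = -32$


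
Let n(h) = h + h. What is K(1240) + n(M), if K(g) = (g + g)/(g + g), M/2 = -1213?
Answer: -4851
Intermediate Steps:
M = -2426 (M = 2*(-1213) = -2426)
K(g) = 1 (K(g) = (2*g)/((2*g)) = (2*g)*(1/(2*g)) = 1)
n(h) = 2*h
K(1240) + n(M) = 1 + 2*(-2426) = 1 - 4852 = -4851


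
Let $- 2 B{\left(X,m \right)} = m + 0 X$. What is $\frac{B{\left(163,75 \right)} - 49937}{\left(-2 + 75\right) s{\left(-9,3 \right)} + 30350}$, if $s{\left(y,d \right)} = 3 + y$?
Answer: $- \frac{99949}{59824} \approx -1.6707$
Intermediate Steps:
$B{\left(X,m \right)} = - \frac{m}{2}$ ($B{\left(X,m \right)} = - \frac{m + 0 X}{2} = - \frac{m + 0}{2} = - \frac{m}{2}$)
$\frac{B{\left(163,75 \right)} - 49937}{\left(-2 + 75\right) s{\left(-9,3 \right)} + 30350} = \frac{\left(- \frac{1}{2}\right) 75 - 49937}{\left(-2 + 75\right) \left(3 - 9\right) + 30350} = \frac{- \frac{75}{2} - 49937}{73 \left(-6\right) + 30350} = - \frac{99949}{2 \left(-438 + 30350\right)} = - \frac{99949}{2 \cdot 29912} = \left(- \frac{99949}{2}\right) \frac{1}{29912} = - \frac{99949}{59824}$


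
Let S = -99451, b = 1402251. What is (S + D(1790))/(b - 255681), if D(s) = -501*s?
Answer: -996241/1146570 ≈ -0.86889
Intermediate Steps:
(S + D(1790))/(b - 255681) = (-99451 - 501*1790)/(1402251 - 255681) = (-99451 - 896790)/1146570 = -996241*1/1146570 = -996241/1146570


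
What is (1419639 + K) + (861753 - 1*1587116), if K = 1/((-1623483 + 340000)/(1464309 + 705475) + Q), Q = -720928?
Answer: 1086027705757277876/1564259323035 ≈ 6.9428e+5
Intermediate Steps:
K = -2169784/1564259323035 (K = 1/((-1623483 + 340000)/(1464309 + 705475) - 720928) = 1/(-1283483/2169784 - 720928) = 1/(-1564259323035/2169784) = -2169784/1564259323035 ≈ -1.3871e-6)
(1419639 + K) + (861753 - 1*1587116) = (1419639 - 2169784/1564259323035) + (861753 - 1*1587116) = 2220683541091914581/1564259323035 + (861753 - 1587116) = 2220683541091914581/1564259323035 - 725363 = 1086027705757277876/1564259323035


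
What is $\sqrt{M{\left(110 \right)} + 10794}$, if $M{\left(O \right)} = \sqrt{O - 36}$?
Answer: $\sqrt{10794 + \sqrt{74}} \approx 103.94$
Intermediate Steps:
$M{\left(O \right)} = \sqrt{-36 + O}$
$\sqrt{M{\left(110 \right)} + 10794} = \sqrt{\sqrt{-36 + 110} + 10794} = \sqrt{\sqrt{74} + 10794} = \sqrt{10794 + \sqrt{74}}$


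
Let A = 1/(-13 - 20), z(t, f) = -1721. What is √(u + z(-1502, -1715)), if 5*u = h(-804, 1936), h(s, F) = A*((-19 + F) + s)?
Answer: I*√5226430/55 ≈ 41.566*I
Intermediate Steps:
A = -1/33 (A = 1/(-33) = -1/33 ≈ -0.030303)
h(s, F) = 19/33 - F/33 - s/33 (h(s, F) = -((-19 + F) + s)/33 = -(-19 + F + s)/33 = 19/33 - F/33 - s/33)
u = -371/55 (u = (19/33 - 1/33*1936 - 1/33*(-804))/5 = (19/33 - 176/3 + 268/11)/5 = (⅕)*(-371/11) = -371/55 ≈ -6.7455)
√(u + z(-1502, -1715)) = √(-371/55 - 1721) = √(-95026/55) = I*√5226430/55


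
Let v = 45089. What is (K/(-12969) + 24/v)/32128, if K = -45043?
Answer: 184659553/1707922263168 ≈ 0.00010812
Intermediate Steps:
(K/(-12969) + 24/v)/32128 = (-45043/(-12969) + 24/45089)/32128 = (-45043*(-1/12969) + 24*(1/45089))*(1/32128) = (45043/12969 + 24/45089)*(1/32128) = (184659553/53159931)*(1/32128) = 184659553/1707922263168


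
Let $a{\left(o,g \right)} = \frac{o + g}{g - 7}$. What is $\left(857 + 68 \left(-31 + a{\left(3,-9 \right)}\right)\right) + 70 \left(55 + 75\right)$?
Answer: $\frac{15749}{2} \approx 7874.5$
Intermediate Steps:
$a{\left(o,g \right)} = \frac{g + o}{-7 + g}$
$\left(857 + 68 \left(-31 + a{\left(3,-9 \right)}\right)\right) + 70 \left(55 + 75\right) = \left(857 + 68 \left(-31 + \frac{-9 + 3}{-7 - 9}\right)\right) + 70 \left(55 + 75\right) = \left(857 + 68 \left(-31 + \frac{1}{-16} \left(-6\right)\right)\right) + 70 \cdot 130 = \left(857 + 68 \left(-31 - - \frac{3}{8}\right)\right) + 9100 = \left(857 + 68 \left(-31 + \frac{3}{8}\right)\right) + 9100 = \left(857 + 68 \left(- \frac{245}{8}\right)\right) + 9100 = \left(857 - \frac{4165}{2}\right) + 9100 = - \frac{2451}{2} + 9100 = \frac{15749}{2}$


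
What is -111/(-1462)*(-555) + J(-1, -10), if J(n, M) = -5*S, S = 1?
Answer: -68915/1462 ≈ -47.137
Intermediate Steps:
J(n, M) = -5 (J(n, M) = -5*1 = -5)
-111/(-1462)*(-555) + J(-1, -10) = -111/(-1462)*(-555) - 5 = -111*(-1/1462)*(-555) - 5 = (111/1462)*(-555) - 5 = -61605/1462 - 5 = -68915/1462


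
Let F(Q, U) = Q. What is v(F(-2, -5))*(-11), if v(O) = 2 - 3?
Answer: 11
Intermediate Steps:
v(O) = -1
v(F(-2, -5))*(-11) = -1*(-11) = 11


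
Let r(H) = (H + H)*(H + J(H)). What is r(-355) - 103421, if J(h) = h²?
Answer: -89329121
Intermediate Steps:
r(H) = 2*H*(H + H²) (r(H) = (H + H)*(H + H²) = (2*H)*(H + H²) = 2*H*(H + H²))
r(-355) - 103421 = 2*(-355)²*(1 - 355) - 103421 = 2*126025*(-354) - 103421 = -89225700 - 103421 = -89329121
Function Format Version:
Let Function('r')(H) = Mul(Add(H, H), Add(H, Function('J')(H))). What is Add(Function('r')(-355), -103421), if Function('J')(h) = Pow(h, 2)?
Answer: -89329121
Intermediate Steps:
Function('r')(H) = Mul(2, H, Add(H, Pow(H, 2))) (Function('r')(H) = Mul(Add(H, H), Add(H, Pow(H, 2))) = Mul(Mul(2, H), Add(H, Pow(H, 2))) = Mul(2, H, Add(H, Pow(H, 2))))
Add(Function('r')(-355), -103421) = Add(Mul(2, Pow(-355, 2), Add(1, -355)), -103421) = Add(Mul(2, 126025, -354), -103421) = Add(-89225700, -103421) = -89329121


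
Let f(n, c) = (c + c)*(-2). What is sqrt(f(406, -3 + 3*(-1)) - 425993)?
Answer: I*sqrt(425969) ≈ 652.66*I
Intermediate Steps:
f(n, c) = -4*c (f(n, c) = (2*c)*(-2) = -4*c)
sqrt(f(406, -3 + 3*(-1)) - 425993) = sqrt(-4*(-3 + 3*(-1)) - 425993) = sqrt(-4*(-3 - 3) - 425993) = sqrt(-4*(-6) - 425993) = sqrt(24 - 425993) = sqrt(-425969) = I*sqrt(425969)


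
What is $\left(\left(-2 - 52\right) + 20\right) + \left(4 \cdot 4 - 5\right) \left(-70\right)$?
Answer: $-804$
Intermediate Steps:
$\left(\left(-2 - 52\right) + 20\right) + \left(4 \cdot 4 - 5\right) \left(-70\right) = \left(-54 + 20\right) + \left(16 - 5\right) \left(-70\right) = -34 + 11 \left(-70\right) = -34 - 770 = -804$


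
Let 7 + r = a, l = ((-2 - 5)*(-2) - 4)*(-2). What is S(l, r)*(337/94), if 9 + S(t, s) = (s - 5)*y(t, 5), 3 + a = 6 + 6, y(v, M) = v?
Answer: 17187/94 ≈ 182.84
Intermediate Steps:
l = -20 (l = (-7*(-2) - 4)*(-2) = (14 - 4)*(-2) = 10*(-2) = -20)
a = 9 (a = -3 + (6 + 6) = -3 + 12 = 9)
r = 2 (r = -7 + 9 = 2)
S(t, s) = -9 + t*(-5 + s) (S(t, s) = -9 + (s - 5)*t = -9 + (-5 + s)*t = -9 + t*(-5 + s))
S(l, r)*(337/94) = (-9 - 5*(-20) + 2*(-20))*(337/94) = (-9 + 100 - 40)*(337*(1/94)) = 51*(337/94) = 17187/94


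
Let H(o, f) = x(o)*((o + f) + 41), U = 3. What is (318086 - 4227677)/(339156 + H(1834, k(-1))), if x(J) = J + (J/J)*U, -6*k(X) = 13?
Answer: -3351078/3239615 ≈ -1.0344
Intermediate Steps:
k(X) = -13/6 (k(X) = -⅙*13 = -13/6)
x(J) = 3 + J (x(J) = J + (J/J)*3 = J + 1*3 = J + 3 = 3 + J)
H(o, f) = (3 + o)*(41 + f + o) (H(o, f) = (3 + o)*((o + f) + 41) = (3 + o)*((f + o) + 41) = (3 + o)*(41 + f + o))
(318086 - 4227677)/(339156 + H(1834, k(-1))) = (318086 - 4227677)/(339156 + (3 + 1834)*(41 - 13/6 + 1834)) = -3909591/(339156 + 1837*(11237/6)) = -3909591/(339156 + 20642369/6) = -3909591/22677305/6 = -3909591*6/22677305 = -3351078/3239615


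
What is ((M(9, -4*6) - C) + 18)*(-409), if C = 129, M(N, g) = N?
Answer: 41718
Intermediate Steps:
((M(9, -4*6) - C) + 18)*(-409) = ((9 - 1*129) + 18)*(-409) = ((9 - 129) + 18)*(-409) = (-120 + 18)*(-409) = -102*(-409) = 41718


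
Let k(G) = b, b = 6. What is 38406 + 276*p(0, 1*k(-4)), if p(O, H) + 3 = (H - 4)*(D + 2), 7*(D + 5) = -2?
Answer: 250350/7 ≈ 35764.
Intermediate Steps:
D = -37/7 (D = -5 + (⅐)*(-2) = -5 - 2/7 = -37/7 ≈ -5.2857)
k(G) = 6
p(O, H) = 71/7 - 23*H/7 (p(O, H) = -3 + (H - 4)*(-37/7 + 2) = -3 + (-4 + H)*(-23/7) = -3 + (92/7 - 23*H/7) = 71/7 - 23*H/7)
38406 + 276*p(0, 1*k(-4)) = 38406 + 276*(71/7 - 23*6/7) = 38406 + 276*(71/7 - 23/7*6) = 38406 + 276*(71/7 - 138/7) = 38406 + 276*(-67/7) = 38406 - 18492/7 = 250350/7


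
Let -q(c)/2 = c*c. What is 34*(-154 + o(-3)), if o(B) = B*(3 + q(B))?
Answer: -3706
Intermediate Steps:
q(c) = -2*c² (q(c) = -2*c*c = -2*c²)
o(B) = B*(3 - 2*B²)
34*(-154 + o(-3)) = 34*(-154 - 3*(3 - 2*(-3)²)) = 34*(-154 - 3*(3 - 2*9)) = 34*(-154 - 3*(3 - 18)) = 34*(-154 - 3*(-15)) = 34*(-154 + 45) = 34*(-109) = -3706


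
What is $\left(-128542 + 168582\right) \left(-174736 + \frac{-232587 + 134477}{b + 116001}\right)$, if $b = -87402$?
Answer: $- \frac{200094813878960}{28599} \approx -6.9966 \cdot 10^{9}$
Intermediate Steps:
$\left(-128542 + 168582\right) \left(-174736 + \frac{-232587 + 134477}{b + 116001}\right) = \left(-128542 + 168582\right) \left(-174736 + \frac{-232587 + 134477}{-87402 + 116001}\right) = 40040 \left(-174736 - \frac{98110}{28599}\right) = 40040 \left(- \frac{4997372974}{28599}\right) = - \frac{200094813878960}{28599}$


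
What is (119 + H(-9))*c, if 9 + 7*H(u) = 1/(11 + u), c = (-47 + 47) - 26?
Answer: -21437/7 ≈ -3062.4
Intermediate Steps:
c = -26 (c = 0 - 26 = -26)
H(u) = -9/7 + 1/(7*(11 + u))
(119 + H(-9))*c = (119 + (-98 - 9*(-9))/(7*(11 - 9)))*(-26) = (119 + (⅐)*(-98 + 81)/2)*(-26) = (119 + (⅐)*(½)*(-17))*(-26) = (119 - 17/14)*(-26) = (1649/14)*(-26) = -21437/7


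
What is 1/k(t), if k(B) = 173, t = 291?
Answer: 1/173 ≈ 0.0057803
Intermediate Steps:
1/k(t) = 1/173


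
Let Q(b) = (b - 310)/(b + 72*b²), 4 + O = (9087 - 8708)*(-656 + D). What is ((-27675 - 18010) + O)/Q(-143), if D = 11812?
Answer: -2052439356825/151 ≈ -1.3592e+10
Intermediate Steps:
O = 4228120 (O = -4 + (9087 - 8708)*(-656 + 11812) = -4 + 379*11156 = -4 + 4228124 = 4228120)
Q(b) = (-310 + b)/(b + 72*b²)
((-27675 - 18010) + O)/Q(-143) = ((-27675 - 18010) + 4228120)/(((-310 - 143)/((-143)*(1 + 72*(-143))))) = (-45685 + 4228120)/((-1/143*(-453)/(1 - 10296))) = 4182435/((-1/143*(-453)/(-10295))) = 4182435/((-1/143*(-1/10295)*(-453))) = 4182435/(-453/1472185) = 4182435*(-1472185/453) = -2052439356825/151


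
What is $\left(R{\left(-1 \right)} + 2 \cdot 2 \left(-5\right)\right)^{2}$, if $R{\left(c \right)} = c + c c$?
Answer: $400$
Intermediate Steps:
$R{\left(c \right)} = c + c^{2}$
$\left(R{\left(-1 \right)} + 2 \cdot 2 \left(-5\right)\right)^{2} = \left(- (1 - 1) + 2 \cdot 2 \left(-5\right)\right)^{2} = \left(\left(-1\right) 0 + 4 \left(-5\right)\right)^{2} = \left(0 - 20\right)^{2} = \left(-20\right)^{2} = 400$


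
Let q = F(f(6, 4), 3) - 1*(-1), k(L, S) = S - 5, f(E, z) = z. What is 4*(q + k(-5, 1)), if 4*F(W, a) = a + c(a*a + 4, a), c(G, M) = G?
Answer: 4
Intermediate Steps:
k(L, S) = -5 + S
F(W, a) = 1 + a/4 + a**2/4 (F(W, a) = (a + (a*a + 4))/4 = (a + (a**2 + 4))/4 = (a + (4 + a**2))/4 = (4 + a + a**2)/4 = 1 + a/4 + a**2/4)
q = 5 (q = (1 + (1/4)*3 + (1/4)*3**2) - 1*(-1) = (1 + 3/4 + (1/4)*9) + 1 = (1 + 3/4 + 9/4) + 1 = 4 + 1 = 5)
4*(q + k(-5, 1)) = 4*(5 + (-5 + 1)) = 4*(5 - 4) = 4*1 = 4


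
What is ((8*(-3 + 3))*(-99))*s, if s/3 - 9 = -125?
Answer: 0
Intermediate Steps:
s = -348 (s = 27 + 3*(-125) = 27 - 375 = -348)
((8*(-3 + 3))*(-99))*s = ((8*(-3 + 3))*(-99))*(-348) = ((8*0)*(-99))*(-348) = (0*(-99))*(-348) = 0*(-348) = 0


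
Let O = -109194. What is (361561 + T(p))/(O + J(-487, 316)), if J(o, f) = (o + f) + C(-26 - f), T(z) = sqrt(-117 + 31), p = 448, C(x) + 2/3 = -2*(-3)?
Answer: -1084683/328079 - 3*I*sqrt(86)/328079 ≈ -3.3062 - 8.4799e-5*I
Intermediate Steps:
C(x) = 16/3 (C(x) = -2/3 - 2*(-3) = -2/3 + 6 = 16/3)
T(z) = I*sqrt(86) (T(z) = sqrt(-86) = I*sqrt(86))
J(o, f) = 16/3 + f + o (J(o, f) = (o + f) + 16/3 = (f + o) + 16/3 = 16/3 + f + o)
(361561 + T(p))/(O + J(-487, 316)) = (361561 + I*sqrt(86))/(-109194 + (16/3 + 316 - 487)) = (361561 + I*sqrt(86))/(-109194 - 497/3) = (361561 + I*sqrt(86))/(-328079/3) = (361561 + I*sqrt(86))*(-3/328079) = -1084683/328079 - 3*I*sqrt(86)/328079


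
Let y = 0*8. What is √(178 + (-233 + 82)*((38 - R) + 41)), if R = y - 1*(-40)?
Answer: I*√5711 ≈ 75.571*I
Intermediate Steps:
y = 0
R = 40 (R = 0 - 1*(-40) = 0 + 40 = 40)
√(178 + (-233 + 82)*((38 - R) + 41)) = √(178 + (-233 + 82)*((38 - 1*40) + 41)) = √(178 - 151*((38 - 40) + 41)) = √(178 - 151*(-2 + 41)) = √(178 - 151*39) = √(178 - 5889) = √(-5711) = I*√5711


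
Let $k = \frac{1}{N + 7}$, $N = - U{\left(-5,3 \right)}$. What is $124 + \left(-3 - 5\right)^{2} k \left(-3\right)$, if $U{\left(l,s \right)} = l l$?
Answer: $\frac{404}{3} \approx 134.67$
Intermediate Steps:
$U{\left(l,s \right)} = l^{2}$
$N = -25$ ($N = - \left(-5\right)^{2} = \left(-1\right) 25 = -25$)
$k = - \frac{1}{18}$ ($k = \frac{1}{-25 + 7} = \frac{1}{-18} = - \frac{1}{18} \approx -0.055556$)
$124 + \left(-3 - 5\right)^{2} k \left(-3\right) = 124 + \left(-3 - 5\right)^{2} \left(- \frac{1}{18}\right) \left(-3\right) = 124 + \left(-8\right)^{2} \left(- \frac{1}{18}\right) \left(-3\right) = 124 + 64 \left(- \frac{1}{18}\right) \left(-3\right) = 124 - - \frac{32}{3} = 124 + \frac{32}{3} = \frac{404}{3}$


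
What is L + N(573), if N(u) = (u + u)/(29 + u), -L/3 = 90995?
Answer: -82167912/301 ≈ -2.7298e+5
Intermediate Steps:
L = -272985 (L = -3*90995 = -272985)
N(u) = 2*u/(29 + u) (N(u) = (2*u)/(29 + u) = 2*u/(29 + u))
L + N(573) = -272985 + 2*573/(29 + 573) = -272985 + 2*573/602 = -272985 + 2*573*(1/602) = -272985 + 573/301 = -82167912/301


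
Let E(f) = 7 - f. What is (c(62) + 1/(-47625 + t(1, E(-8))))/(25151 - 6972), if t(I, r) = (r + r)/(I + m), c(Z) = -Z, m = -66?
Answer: -38386135/11255182449 ≈ -0.0034105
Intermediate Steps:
t(I, r) = 2*r/(-66 + I) (t(I, r) = (r + r)/(I - 66) = (2*r)/(-66 + I) = 2*r/(-66 + I))
(c(62) + 1/(-47625 + t(1, E(-8))))/(25151 - 6972) = (-1*62 + 1/(-47625 + 2*(7 - 1*(-8))/(-66 + 1)))/(25151 - 6972) = (-62 + 1/(-47625 + 2*(7 + 8)/(-65)))/18179 = (-62 + 1/(-47625 + 2*15*(-1/65)))*(1/18179) = (-62 + 1/(-47625 - 6/13))*(1/18179) = (-62 + 1/(-619131/13))*(1/18179) = (-62 - 13/619131)*(1/18179) = -38386135/619131*1/18179 = -38386135/11255182449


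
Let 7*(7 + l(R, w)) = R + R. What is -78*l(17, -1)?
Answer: 1170/7 ≈ 167.14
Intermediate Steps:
l(R, w) = -7 + 2*R/7 (l(R, w) = -7 + (R + R)/7 = -7 + (2*R)/7 = -7 + 2*R/7)
-78*l(17, -1) = -78*(-7 + (2/7)*17) = -78*(-7 + 34/7) = -78*(-15/7) = 1170/7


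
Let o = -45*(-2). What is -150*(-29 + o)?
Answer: -9150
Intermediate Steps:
o = 90
-150*(-29 + o) = -150*(-29 + 90) = -150*61 = -9150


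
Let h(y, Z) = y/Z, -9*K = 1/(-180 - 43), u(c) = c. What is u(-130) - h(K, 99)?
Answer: -25830091/198693 ≈ -130.00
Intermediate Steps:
K = 1/2007 (K = -1/(9*(-180 - 43)) = -1/9/(-223) = -1/9*(-1/223) = 1/2007 ≈ 0.00049826)
u(-130) - h(K, 99) = -130 - 1/(2007*99) = -130 - 1*1/198693 = -130 - 1/198693 = -25830091/198693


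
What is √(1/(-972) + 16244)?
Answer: √47367501/54 ≈ 127.45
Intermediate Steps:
√(1/(-972) + 16244) = √(-1/972 + 16244) = √(15789167/972) = √47367501/54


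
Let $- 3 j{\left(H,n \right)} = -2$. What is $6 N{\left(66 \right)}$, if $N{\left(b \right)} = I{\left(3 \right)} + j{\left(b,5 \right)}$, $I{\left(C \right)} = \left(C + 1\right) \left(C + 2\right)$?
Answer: $124$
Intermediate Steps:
$I{\left(C \right)} = \left(1 + C\right) \left(2 + C\right)$
$j{\left(H,n \right)} = \frac{2}{3}$ ($j{\left(H,n \right)} = \left(- \frac{1}{3}\right) \left(-2\right) = \frac{2}{3}$)
$N{\left(b \right)} = \frac{62}{3}$ ($N{\left(b \right)} = \left(2 + 3^{2} + 3 \cdot 3\right) + \frac{2}{3} = \left(2 + 9 + 9\right) + \frac{2}{3} = 20 + \frac{2}{3} = \frac{62}{3}$)
$6 N{\left(66 \right)} = 6 \cdot \frac{62}{3} = 124$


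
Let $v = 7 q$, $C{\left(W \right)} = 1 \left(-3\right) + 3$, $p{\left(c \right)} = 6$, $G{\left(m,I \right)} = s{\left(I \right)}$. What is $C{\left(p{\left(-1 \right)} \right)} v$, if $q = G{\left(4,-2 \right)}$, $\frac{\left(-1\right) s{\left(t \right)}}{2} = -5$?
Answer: $0$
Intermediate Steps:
$s{\left(t \right)} = 10$ ($s{\left(t \right)} = \left(-2\right) \left(-5\right) = 10$)
$G{\left(m,I \right)} = 10$
$q = 10$
$C{\left(W \right)} = 0$ ($C{\left(W \right)} = -3 + 3 = 0$)
$v = 70$ ($v = 7 \cdot 10 = 70$)
$C{\left(p{\left(-1 \right)} \right)} v = 0 \cdot 70 = 0$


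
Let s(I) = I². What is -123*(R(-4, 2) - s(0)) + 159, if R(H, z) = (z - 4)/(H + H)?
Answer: 513/4 ≈ 128.25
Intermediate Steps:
R(H, z) = (-4 + z)/(2*H) (R(H, z) = (-4 + z)/((2*H)) = (-4 + z)*(1/(2*H)) = (-4 + z)/(2*H))
-123*(R(-4, 2) - s(0)) + 159 = -123*((½)*(-4 + 2)/(-4) - 1*0²) + 159 = -123*((½)*(-¼)*(-2) - 1*0) + 159 = -123*(¼ + 0) + 159 = -123*¼ + 159 = -123/4 + 159 = 513/4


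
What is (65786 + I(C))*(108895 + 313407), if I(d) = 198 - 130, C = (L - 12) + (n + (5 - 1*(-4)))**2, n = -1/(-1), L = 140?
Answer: 27810275908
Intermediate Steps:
n = 1 (n = -1*(-1) = 1)
C = 228 (C = (140 - 12) + (1 + (5 - 1*(-4)))**2 = 128 + (1 + (5 + 4))**2 = 128 + (1 + 9)**2 = 128 + 10**2 = 128 + 100 = 228)
I(d) = 68
(65786 + I(C))*(108895 + 313407) = (65786 + 68)*(108895 + 313407) = 65854*422302 = 27810275908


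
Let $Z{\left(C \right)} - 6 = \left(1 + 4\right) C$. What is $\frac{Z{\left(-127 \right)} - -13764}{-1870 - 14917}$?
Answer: $- \frac{13135}{16787} \approx -0.78245$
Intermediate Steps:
$Z{\left(C \right)} = 6 + 5 C$ ($Z{\left(C \right)} = 6 + \left(1 + 4\right) C = 6 + 5 C$)
$\frac{Z{\left(-127 \right)} - -13764}{-1870 - 14917} = \frac{\left(6 + 5 \left(-127\right)\right) - -13764}{-1870 - 14917} = \frac{\left(6 - 635\right) + \left(-2020 + 15784\right)}{-16787} = \left(-629 + 13764\right) \left(- \frac{1}{16787}\right) = 13135 \left(- \frac{1}{16787}\right) = - \frac{13135}{16787}$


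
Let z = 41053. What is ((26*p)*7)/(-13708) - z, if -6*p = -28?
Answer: -422066530/10281 ≈ -41053.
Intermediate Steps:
p = 14/3 (p = -⅙*(-28) = 14/3 ≈ 4.6667)
((26*p)*7)/(-13708) - z = ((26*(14/3))*7)/(-13708) - 1*41053 = ((364/3)*7)*(-1/13708) - 41053 = (2548/3)*(-1/13708) - 41053 = -637/10281 - 41053 = -422066530/10281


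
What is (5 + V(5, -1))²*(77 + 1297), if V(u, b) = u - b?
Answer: 166254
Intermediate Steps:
(5 + V(5, -1))²*(77 + 1297) = (5 + (5 - 1*(-1)))²*(77 + 1297) = (5 + (5 + 1))²*1374 = (5 + 6)²*1374 = 11²*1374 = 121*1374 = 166254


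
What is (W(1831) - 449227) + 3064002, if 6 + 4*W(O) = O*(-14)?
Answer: 2608365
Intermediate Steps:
W(O) = -3/2 - 7*O/2 (W(O) = -3/2 + (O*(-14))/4 = -3/2 + (-14*O)/4 = -3/2 - 7*O/2)
(W(1831) - 449227) + 3064002 = ((-3/2 - 7/2*1831) - 449227) + 3064002 = ((-3/2 - 12817/2) - 449227) + 3064002 = (-6410 - 449227) + 3064002 = -455637 + 3064002 = 2608365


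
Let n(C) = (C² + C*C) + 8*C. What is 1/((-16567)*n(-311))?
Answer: -1/3163534918 ≈ -3.1610e-10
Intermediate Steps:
n(C) = 2*C² + 8*C (n(C) = (C² + C²) + 8*C = 2*C² + 8*C)
1/((-16567)*n(-311)) = 1/((-16567)*((2*(-311)*(4 - 311)))) = -1/(16567*(2*(-311)*(-307))) = -1/16567/190954 = -1/16567*1/190954 = -1/3163534918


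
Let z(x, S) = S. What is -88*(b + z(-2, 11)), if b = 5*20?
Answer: -9768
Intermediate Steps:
b = 100
-88*(b + z(-2, 11)) = -88*(100 + 11) = -88*111 = -9768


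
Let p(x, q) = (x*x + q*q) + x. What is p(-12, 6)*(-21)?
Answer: -3528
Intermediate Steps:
p(x, q) = x + q² + x² (p(x, q) = (x² + q²) + x = (q² + x²) + x = x + q² + x²)
p(-12, 6)*(-21) = (-12 + 6² + (-12)²)*(-21) = (-12 + 36 + 144)*(-21) = 168*(-21) = -3528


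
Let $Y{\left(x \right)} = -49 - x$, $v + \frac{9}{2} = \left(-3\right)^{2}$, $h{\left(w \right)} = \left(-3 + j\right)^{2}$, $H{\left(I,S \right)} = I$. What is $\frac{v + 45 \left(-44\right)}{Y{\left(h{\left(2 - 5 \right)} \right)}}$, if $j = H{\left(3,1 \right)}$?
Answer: $\frac{3951}{98} \approx 40.316$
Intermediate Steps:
$j = 3$
$h{\left(w \right)} = 0$ ($h{\left(w \right)} = \left(-3 + 3\right)^{2} = 0^{2} = 0$)
$v = \frac{9}{2}$ ($v = - \frac{9}{2} + \left(-3\right)^{2} = - \frac{9}{2} + 9 = \frac{9}{2} \approx 4.5$)
$\frac{v + 45 \left(-44\right)}{Y{\left(h{\left(2 - 5 \right)} \right)}} = \frac{\frac{9}{2} + 45 \left(-44\right)}{-49 - 0} = \frac{\frac{9}{2} - 1980}{-49 + 0} = - \frac{3951}{2 \left(-49\right)} = \left(- \frac{3951}{2}\right) \left(- \frac{1}{49}\right) = \frac{3951}{98}$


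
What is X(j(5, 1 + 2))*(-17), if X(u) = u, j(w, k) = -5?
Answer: 85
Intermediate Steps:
X(j(5, 1 + 2))*(-17) = -5*(-17) = 85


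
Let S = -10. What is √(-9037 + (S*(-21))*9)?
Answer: I*√7147 ≈ 84.54*I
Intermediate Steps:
√(-9037 + (S*(-21))*9) = √(-9037 - 10*(-21)*9) = √(-9037 + 210*9) = √(-9037 + 1890) = √(-7147) = I*√7147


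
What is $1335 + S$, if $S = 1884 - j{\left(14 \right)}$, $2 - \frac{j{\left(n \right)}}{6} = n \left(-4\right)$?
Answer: $2871$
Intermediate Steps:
$j{\left(n \right)} = 12 + 24 n$ ($j{\left(n \right)} = 12 - 6 n \left(-4\right) = 12 - 6 \left(- 4 n\right) = 12 + 24 n$)
$S = 1536$ ($S = 1884 - \left(12 + 24 \cdot 14\right) = 1884 - \left(12 + 336\right) = 1884 - 348 = 1536$)
$1335 + S = 1335 + 1536 = 2871$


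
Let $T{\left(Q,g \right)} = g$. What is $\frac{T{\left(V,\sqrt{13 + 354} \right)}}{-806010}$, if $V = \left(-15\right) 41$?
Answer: $- \frac{\sqrt{367}}{806010} \approx -2.3768 \cdot 10^{-5}$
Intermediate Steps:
$V = -615$
$\frac{T{\left(V,\sqrt{13 + 354} \right)}}{-806010} = \frac{\sqrt{13 + 354}}{-806010} = \sqrt{367} \left(- \frac{1}{806010}\right) = - \frac{\sqrt{367}}{806010}$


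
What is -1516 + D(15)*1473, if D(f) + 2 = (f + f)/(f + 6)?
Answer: -16504/7 ≈ -2357.7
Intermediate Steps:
D(f) = -2 + 2*f/(6 + f) (D(f) = -2 + (f + f)/(f + 6) = -2 + (2*f)/(6 + f) = -2 + 2*f/(6 + f))
-1516 + D(15)*1473 = -1516 - 12/(6 + 15)*1473 = -1516 - 12/21*1473 = -1516 - 12*1/21*1473 = -1516 - 4/7*1473 = -1516 - 5892/7 = -16504/7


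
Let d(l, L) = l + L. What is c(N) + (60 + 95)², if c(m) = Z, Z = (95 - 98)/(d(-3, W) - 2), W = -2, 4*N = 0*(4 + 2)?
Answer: 168178/7 ≈ 24025.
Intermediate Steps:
N = 0 (N = (0*(4 + 2))/4 = (0*6)/4 = (¼)*0 = 0)
d(l, L) = L + l
Z = 3/7 (Z = (95 - 98)/((-2 - 3) - 2) = -3/(-5 - 2) = -3/(-7) = -3*(-⅐) = 3/7 ≈ 0.42857)
c(m) = 3/7
c(N) + (60 + 95)² = 3/7 + (60 + 95)² = 3/7 + 155² = 3/7 + 24025 = 168178/7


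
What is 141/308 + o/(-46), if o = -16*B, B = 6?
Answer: 18027/7084 ≈ 2.5448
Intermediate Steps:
o = -96 (o = -16*6 = -96)
141/308 + o/(-46) = 141/308 - 96/(-46) = 141*(1/308) - 96*(-1/46) = 141/308 + 48/23 = 18027/7084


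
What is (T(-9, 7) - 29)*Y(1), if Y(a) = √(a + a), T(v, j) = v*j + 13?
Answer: -79*√2 ≈ -111.72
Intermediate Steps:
T(v, j) = 13 + j*v (T(v, j) = j*v + 13 = 13 + j*v)
Y(a) = √2*√a (Y(a) = √(2*a) = √2*√a)
(T(-9, 7) - 29)*Y(1) = ((13 + 7*(-9)) - 29)*(√2*√1) = ((13 - 63) - 29)*(√2*1) = (-50 - 29)*√2 = -79*√2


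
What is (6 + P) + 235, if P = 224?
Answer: 465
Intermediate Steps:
(6 + P) + 235 = (6 + 224) + 235 = 230 + 235 = 465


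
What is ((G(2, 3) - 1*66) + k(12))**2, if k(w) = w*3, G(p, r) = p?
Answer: 784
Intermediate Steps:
k(w) = 3*w
((G(2, 3) - 1*66) + k(12))**2 = ((2 - 1*66) + 3*12)**2 = ((2 - 66) + 36)**2 = (-64 + 36)**2 = (-28)**2 = 784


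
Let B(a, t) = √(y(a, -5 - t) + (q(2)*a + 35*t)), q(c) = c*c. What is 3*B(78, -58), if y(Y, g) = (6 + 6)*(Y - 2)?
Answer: 3*I*√806 ≈ 85.17*I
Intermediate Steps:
q(c) = c²
y(Y, g) = -24 + 12*Y (y(Y, g) = 12*(-2 + Y) = -24 + 12*Y)
B(a, t) = √(-24 + 16*a + 35*t) (B(a, t) = √((-24 + 12*a) + (2²*a + 35*t)) = √((-24 + 12*a) + (4*a + 35*t)) = √(-24 + 16*a + 35*t))
3*B(78, -58) = 3*√(-24 + 16*78 + 35*(-58)) = 3*√(-24 + 1248 - 2030) = 3*√(-806) = 3*(I*√806) = 3*I*√806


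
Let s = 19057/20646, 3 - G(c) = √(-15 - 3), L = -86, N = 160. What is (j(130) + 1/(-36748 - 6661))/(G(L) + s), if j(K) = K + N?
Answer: 1913723510220630/56166596158147 + 1463450913958212*I*√2/56166596158147 ≈ 34.072 + 36.848*I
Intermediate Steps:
j(K) = 160 + K (j(K) = K + 160 = 160 + K)
G(c) = 3 - 3*I*√2 (G(c) = 3 - √(-15 - 3) = 3 - √(-18) = 3 - 3*I*√2)
s = 19057/20646 (s = 19057*(1/20646) = 19057/20646 ≈ 0.92304)
(j(130) + 1/(-36748 - 6661))/(G(L) + s) = ((160 + 130) + 1/(-36748 - 6661))/((3 - 3*I*√2) + 19057/20646) = (290 + 1/(-43409))/(80995/20646 - 3*I*√2) = (290 - 1/43409)/(80995/20646 - 3*I*√2) = 12588609/(43409*(80995/20646 - 3*I*√2))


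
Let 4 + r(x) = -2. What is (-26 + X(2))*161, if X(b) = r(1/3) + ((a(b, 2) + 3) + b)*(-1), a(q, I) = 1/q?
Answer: -12075/2 ≈ -6037.5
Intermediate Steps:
r(x) = -6 (r(x) = -4 - 2 = -6)
X(b) = -9 - b - 1/b (X(b) = -6 + ((1/b + 3) + b)*(-1) = -6 + ((3 + 1/b) + b)*(-1) = -6 + (3 + b + 1/b)*(-1) = -6 + (-3 - b - 1/b) = -9 - b - 1/b)
(-26 + X(2))*161 = (-26 + (-9 - 1*2 - 1/2))*161 = (-26 + (-9 - 2 - 1*1/2))*161 = (-26 + (-9 - 2 - 1/2))*161 = (-26 - 23/2)*161 = -75/2*161 = -12075/2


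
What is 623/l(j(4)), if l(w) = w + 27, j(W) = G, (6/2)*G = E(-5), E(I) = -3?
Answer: 623/26 ≈ 23.962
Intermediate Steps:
G = -1 (G = (⅓)*(-3) = -1)
j(W) = -1
l(w) = 27 + w
623/l(j(4)) = 623/(27 - 1) = 623/26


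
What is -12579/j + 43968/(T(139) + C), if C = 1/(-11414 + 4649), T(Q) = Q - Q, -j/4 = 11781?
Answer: -667463258281/2244 ≈ -2.9744e+8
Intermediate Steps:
j = -47124 (j = -4*11781 = -47124)
T(Q) = 0
C = -1/6765 (C = 1/(-6765) = -1/6765 ≈ -0.00014782)
-12579/j + 43968/(T(139) + C) = -12579/(-47124) + 43968/(0 - 1/6765) = -12579*(-1/47124) + 43968/(-1/6765) = 599/2244 + 43968*(-6765) = 599/2244 - 297443520 = -667463258281/2244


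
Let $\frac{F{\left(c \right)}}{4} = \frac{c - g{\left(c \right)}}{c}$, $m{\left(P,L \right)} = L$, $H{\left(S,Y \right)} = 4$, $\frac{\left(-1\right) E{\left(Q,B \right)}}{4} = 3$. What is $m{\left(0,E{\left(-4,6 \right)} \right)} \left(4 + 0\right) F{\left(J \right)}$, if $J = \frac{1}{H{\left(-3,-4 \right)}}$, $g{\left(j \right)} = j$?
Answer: $0$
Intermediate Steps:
$E{\left(Q,B \right)} = -12$ ($E{\left(Q,B \right)} = \left(-4\right) 3 = -12$)
$J = \frac{1}{4} \approx 0.25$
$F{\left(c \right)} = 0$ ($F{\left(c \right)} = 4 \frac{c - c}{c} = 4 \frac{0}{c} = 4 \cdot 0 = 0$)
$m{\left(0,E{\left(-4,6 \right)} \right)} \left(4 + 0\right) F{\left(J \right)} = - 12 \left(4 + 0\right) 0 = - 12 \cdot 4 \cdot 0 = \left(-12\right) 0 = 0$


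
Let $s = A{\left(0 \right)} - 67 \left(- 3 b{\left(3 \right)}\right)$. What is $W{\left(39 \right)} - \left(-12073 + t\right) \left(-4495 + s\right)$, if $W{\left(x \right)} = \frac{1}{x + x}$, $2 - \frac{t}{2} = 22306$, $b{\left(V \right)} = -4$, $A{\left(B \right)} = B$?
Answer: $- \frac{23427504281}{78} \approx -3.0035 \cdot 10^{8}$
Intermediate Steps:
$t = -44608$ ($t = 4 - 44612 = -44608$)
$W{\left(x \right)} = \frac{1}{2 x}$
$s = -804$ ($s = 0 - 67 \left(\left(-3\right) \left(-4\right)\right) = 0 - 804 = -804$)
$W{\left(39 \right)} - \left(-12073 + t\right) \left(-4495 + s\right) = \frac{1}{2 \cdot 39} - \left(-12073 - 44608\right) \left(-4495 - 804\right) = \frac{1}{2} \cdot \frac{1}{39} - \left(-56681\right) \left(-5299\right) = \frac{1}{78} - 300352619 = - \frac{23427504281}{78}$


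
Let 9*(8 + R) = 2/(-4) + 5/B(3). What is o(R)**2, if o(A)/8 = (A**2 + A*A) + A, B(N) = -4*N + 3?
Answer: 42131003905600/43046721 ≈ 9.7873e+5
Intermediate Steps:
B(N) = 3 - 4*N
R = -1315/162 (R = -8 + (2/(-4) + 5/(3 - 4*3))/9 = -8 + (2*(-1/4) + 5/(3 - 12))/9 = -8 + (-1/2 + 5/(-9))/9 = -8 + (-1/2 + 5*(-1/9))/9 = -8 + (-1/2 - 5/9)/9 = -8 + (1/9)*(-19/18) = -8 - 19/162 = -1315/162 ≈ -8.1173)
o(A) = 8*A + 16*A**2 (o(A) = 8*((A**2 + A*A) + A) = 8*((A**2 + A**2) + A) = 8*(2*A**2 + A) = 8*(A + 2*A**2) = 8*A + 16*A**2)
o(R)**2 = (8*(-1315/162)*(1 + 2*(-1315/162)))**2 = (8*(-1315/162)*(1 - 1315/81))**2 = (8*(-1315/162)*(-1234/81))**2 = (6490840/6561)**2 = 42131003905600/43046721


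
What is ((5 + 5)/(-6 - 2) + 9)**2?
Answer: 961/16 ≈ 60.063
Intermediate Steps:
((5 + 5)/(-6 - 2) + 9)**2 = (10/(-8) + 9)**2 = (10*(-1/8) + 9)**2 = (-5/4 + 9)**2 = (31/4)**2 = 961/16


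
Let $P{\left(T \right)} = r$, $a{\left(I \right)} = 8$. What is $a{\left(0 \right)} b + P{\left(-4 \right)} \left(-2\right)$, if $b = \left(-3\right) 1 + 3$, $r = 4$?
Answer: $-8$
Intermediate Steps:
$P{\left(T \right)} = 4$
$b = 0$ ($b = -3 + 3 = 0$)
$a{\left(0 \right)} b + P{\left(-4 \right)} \left(-2\right) = 8 \cdot 0 + 4 \left(-2\right) = 0 - 8 = -8$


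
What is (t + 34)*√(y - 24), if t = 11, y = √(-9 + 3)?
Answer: 45*√(-24 + I*√6) ≈ 11.235 + 220.74*I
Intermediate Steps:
y = I*√6 (y = √(-6) = I*√6 ≈ 2.4495*I)
(t + 34)*√(y - 24) = (11 + 34)*√(I*√6 - 24) = 45*√(-24 + I*√6)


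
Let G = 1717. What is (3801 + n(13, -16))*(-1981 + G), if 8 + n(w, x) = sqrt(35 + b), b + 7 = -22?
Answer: -1001352 - 264*sqrt(6) ≈ -1.0020e+6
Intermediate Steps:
b = -29 (b = -7 - 22 = -29)
n(w, x) = -8 + sqrt(6) (n(w, x) = -8 + sqrt(35 - 29) = -8 + sqrt(6))
(3801 + n(13, -16))*(-1981 + G) = (3801 + (-8 + sqrt(6)))*(-1981 + 1717) = (3793 + sqrt(6))*(-264) = -1001352 - 264*sqrt(6)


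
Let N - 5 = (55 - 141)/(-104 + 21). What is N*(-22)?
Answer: -11022/83 ≈ -132.80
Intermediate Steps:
N = 501/83 (N = 5 + (55 - 141)/(-104 + 21) = 5 - 86/(-83) = 5 - 86*(-1/83) = 5 + 86/83 = 501/83 ≈ 6.0361)
N*(-22) = (501/83)*(-22) = -11022/83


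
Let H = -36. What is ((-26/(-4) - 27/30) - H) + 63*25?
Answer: 8083/5 ≈ 1616.6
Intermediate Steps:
((-26/(-4) - 27/30) - H) + 63*25 = ((-26/(-4) - 27/30) - 1*(-36)) + 63*25 = ((-26*(-¼) - 27*1/30) + 36) + 1575 = ((13/2 - 9/10) + 36) + 1575 = (28/5 + 36) + 1575 = 208/5 + 1575 = 8083/5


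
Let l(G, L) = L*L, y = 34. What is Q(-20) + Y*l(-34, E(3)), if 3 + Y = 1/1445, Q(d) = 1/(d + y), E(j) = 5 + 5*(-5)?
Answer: -4853791/4046 ≈ -1199.7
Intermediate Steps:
E(j) = -20 (E(j) = 5 - 25 = -20)
l(G, L) = L²
Q(d) = 1/(34 + d) (Q(d) = 1/(d + 34) = 1/(34 + d))
Y = -4334/1445 (Y = -3 + 1/1445 = -4334/1445 ≈ -2.9993)
Q(-20) + Y*l(-34, E(3)) = 1/(34 - 20) - 4334/1445*(-20)² = 1/14 - 4334/1445*400 = 1/14 - 346720/289 = -4853791/4046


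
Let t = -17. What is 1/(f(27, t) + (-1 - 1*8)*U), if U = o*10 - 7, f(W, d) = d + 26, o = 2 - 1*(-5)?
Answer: -1/558 ≈ -0.0017921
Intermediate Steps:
o = 7 (o = 2 + 5 = 7)
f(W, d) = 26 + d
U = 63 (U = 7*10 - 7 = 70 - 7 = 63)
1/(f(27, t) + (-1 - 1*8)*U) = 1/((26 - 17) + (-1 - 1*8)*63) = 1/(9 + (-1 - 8)*63) = 1/(9 - 9*63) = 1/(9 - 567) = 1/(-558) = -1/558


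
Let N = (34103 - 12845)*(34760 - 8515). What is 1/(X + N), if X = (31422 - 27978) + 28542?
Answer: 1/557948196 ≈ 1.7923e-9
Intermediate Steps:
X = 31986 (X = 3444 + 28542 = 31986)
N = 557916210 (N = 21258*26245 = 557916210)
1/(X + N) = 1/(31986 + 557916210) = 1/557948196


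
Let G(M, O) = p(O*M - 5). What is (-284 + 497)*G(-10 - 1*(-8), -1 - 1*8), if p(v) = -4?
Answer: -852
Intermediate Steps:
G(M, O) = -4
(-284 + 497)*G(-10 - 1*(-8), -1 - 1*8) = (-284 + 497)*(-4) = 213*(-4) = -852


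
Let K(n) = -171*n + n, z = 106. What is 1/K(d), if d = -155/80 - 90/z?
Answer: 424/200855 ≈ 0.0021110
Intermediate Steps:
d = -2363/848 (d = -155/80 - 90/106 = -155*1/80 - 90*1/106 = -31/16 - 45/53 = -2363/848 ≈ -2.7866)
K(n) = -170*n
1/K(d) = 1/(-170*(-2363/848)) = 1/(200855/424) = 424/200855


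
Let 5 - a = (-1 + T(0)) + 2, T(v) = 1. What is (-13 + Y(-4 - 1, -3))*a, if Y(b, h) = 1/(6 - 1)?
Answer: -192/5 ≈ -38.400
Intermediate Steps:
a = 3 (a = 5 - ((-1 + 1) + 2) = 5 - (0 + 2) = 5 - 1*2 = 5 - 2 = 3)
Y(b, h) = ⅕ (Y(b, h) = 1/5 = ⅕)
(-13 + Y(-4 - 1, -3))*a = (-13 + ⅕)*3 = -64/5*3 = -192/5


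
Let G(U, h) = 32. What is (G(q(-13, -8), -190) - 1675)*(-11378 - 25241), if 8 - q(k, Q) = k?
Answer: 60165017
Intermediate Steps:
q(k, Q) = 8 - k
(G(q(-13, -8), -190) - 1675)*(-11378 - 25241) = (32 - 1675)*(-11378 - 25241) = -1643*(-36619) = 60165017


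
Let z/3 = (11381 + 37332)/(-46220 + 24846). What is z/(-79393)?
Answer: 146139/1696945982 ≈ 8.6119e-5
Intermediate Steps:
z = -146139/21374 (z = 3*((11381 + 37332)/(-46220 + 24846)) = 3*(48713/(-21374)) = 3*(48713*(-1/21374)) = 3*(-48713/21374) = -146139/21374 ≈ -6.8372)
z/(-79393) = -146139/21374/(-79393) = -146139/21374*(-1/79393) = 146139/1696945982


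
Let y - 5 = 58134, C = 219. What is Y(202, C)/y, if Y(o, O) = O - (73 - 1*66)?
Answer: 212/58139 ≈ 0.0036464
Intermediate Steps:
y = 58139 (y = 5 + 58134 = 58139)
Y(o, O) = -7 + O (Y(o, O) = O - (73 - 66) = O - 1*7 = O - 7 = -7 + O)
Y(202, C)/y = (-7 + 219)/58139 = 212*(1/58139) = 212/58139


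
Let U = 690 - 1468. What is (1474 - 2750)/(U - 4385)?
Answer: 1276/5163 ≈ 0.24714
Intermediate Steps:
U = -778
(1474 - 2750)/(U - 4385) = (1474 - 2750)/(-778 - 4385) = -1276/(-5163) = -1276*(-1/5163) = 1276/5163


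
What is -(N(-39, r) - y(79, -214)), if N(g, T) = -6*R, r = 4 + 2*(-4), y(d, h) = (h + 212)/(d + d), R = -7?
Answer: -3319/79 ≈ -42.013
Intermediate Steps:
y(d, h) = (212 + h)/(2*d) (y(d, h) = (212 + h)/((2*d)) = (212 + h)*(1/(2*d)) = (212 + h)/(2*d))
r = -4 (r = 4 - 8 = -4)
N(g, T) = 42 (N(g, T) = -6*(-7) = 42)
-(N(-39, r) - y(79, -214)) = -(42 - (212 - 214)/(2*79)) = -(42 - (-2)/(2*79)) = -(42 - 1*(-1/79)) = -(42 + 1/79) = -1*3319/79 = -3319/79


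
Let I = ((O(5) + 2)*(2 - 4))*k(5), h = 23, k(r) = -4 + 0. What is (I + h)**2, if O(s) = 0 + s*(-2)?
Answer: 1681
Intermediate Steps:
O(s) = -2*s (O(s) = 0 - 2*s = -2*s)
k(r) = -4
I = -64 (I = ((-2*5 + 2)*(2 - 4))*(-4) = ((-10 + 2)*(-2))*(-4) = -8*(-2)*(-4) = 16*(-4) = -64)
(I + h)**2 = (-64 + 23)**2 = (-41)**2 = 1681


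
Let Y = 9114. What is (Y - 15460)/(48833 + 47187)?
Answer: -3173/48010 ≈ -0.066090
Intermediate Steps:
(Y - 15460)/(48833 + 47187) = (9114 - 15460)/(48833 + 47187) = -6346/96020 = -6346*1/96020 = -3173/48010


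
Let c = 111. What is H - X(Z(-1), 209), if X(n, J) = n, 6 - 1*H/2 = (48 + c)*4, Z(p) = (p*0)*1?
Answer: -1260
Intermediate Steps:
Z(p) = 0 (Z(p) = 0*1 = 0)
H = -1260 (H = 12 - 2*(48 + 111)*4 = 12 - 318*4 = 12 - 2*636 = 12 - 1272 = -1260)
H - X(Z(-1), 209) = -1260 - 1*0 = -1260 + 0 = -1260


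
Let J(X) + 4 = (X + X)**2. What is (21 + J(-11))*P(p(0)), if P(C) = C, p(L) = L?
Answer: 0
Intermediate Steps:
J(X) = -4 + 4*X**2 (J(X) = -4 + (X + X)**2 = -4 + (2*X)**2 = -4 + 4*X**2)
(21 + J(-11))*P(p(0)) = (21 + (-4 + 4*(-11)**2))*0 = (21 + (-4 + 4*121))*0 = (21 + (-4 + 484))*0 = (21 + 480)*0 = 501*0 = 0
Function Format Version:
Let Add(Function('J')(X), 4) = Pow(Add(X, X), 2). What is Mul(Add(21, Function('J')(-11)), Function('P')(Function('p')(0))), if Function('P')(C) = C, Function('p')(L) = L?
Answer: 0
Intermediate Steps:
Function('J')(X) = Add(-4, Mul(4, Pow(X, 2))) (Function('J')(X) = Add(-4, Pow(Add(X, X), 2)) = Add(-4, Pow(Mul(2, X), 2)) = Add(-4, Mul(4, Pow(X, 2))))
Mul(Add(21, Function('J')(-11)), Function('P')(Function('p')(0))) = Mul(Add(21, Add(-4, Mul(4, Pow(-11, 2)))), 0) = Mul(Add(21, Add(-4, Mul(4, 121))), 0) = Mul(Add(21, Add(-4, 484)), 0) = Mul(Add(21, 480), 0) = Mul(501, 0) = 0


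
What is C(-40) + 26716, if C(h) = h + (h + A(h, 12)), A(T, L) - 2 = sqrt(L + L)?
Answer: 26638 + 2*sqrt(6) ≈ 26643.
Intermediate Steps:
A(T, L) = 2 + sqrt(2)*sqrt(L) (A(T, L) = 2 + sqrt(L + L) = 2 + sqrt(2*L) = 2 + sqrt(2)*sqrt(L))
C(h) = 2 + 2*h + 2*sqrt(6) (C(h) = h + (h + (2 + sqrt(2)*sqrt(12))) = h + (h + (2 + sqrt(2)*(2*sqrt(3)))) = h + (h + (2 + 2*sqrt(6))) = h + (2 + h + 2*sqrt(6)) = 2 + 2*h + 2*sqrt(6))
C(-40) + 26716 = (2 + 2*(-40) + 2*sqrt(6)) + 26716 = (2 - 80 + 2*sqrt(6)) + 26716 = (-78 + 2*sqrt(6)) + 26716 = 26638 + 2*sqrt(6)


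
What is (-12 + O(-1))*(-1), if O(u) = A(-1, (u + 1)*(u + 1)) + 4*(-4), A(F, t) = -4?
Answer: 32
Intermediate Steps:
O(u) = -20 (O(u) = -4 + 4*(-4) = -4 - 16 = -20)
(-12 + O(-1))*(-1) = (-12 - 20)*(-1) = -32*(-1) = 32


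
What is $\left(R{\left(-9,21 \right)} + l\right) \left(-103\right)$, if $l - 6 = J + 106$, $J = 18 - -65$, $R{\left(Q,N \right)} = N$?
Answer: $-22248$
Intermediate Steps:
$J = 83$ ($J = 18 + 65 = 83$)
$l = 195$ ($l = 6 + \left(83 + 106\right) = 6 + 189 = 195$)
$\left(R{\left(-9,21 \right)} + l\right) \left(-103\right) = \left(21 + 195\right) \left(-103\right) = 216 \left(-103\right) = -22248$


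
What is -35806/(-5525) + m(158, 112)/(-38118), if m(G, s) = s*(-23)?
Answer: 689542754/105300975 ≈ 6.5483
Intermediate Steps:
m(G, s) = -23*s
-35806/(-5525) + m(158, 112)/(-38118) = -35806/(-5525) - 23*112/(-38118) = -35806*(-1/5525) - 2576*(-1/38118) = 35806/5525 + 1288/19059 = 689542754/105300975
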